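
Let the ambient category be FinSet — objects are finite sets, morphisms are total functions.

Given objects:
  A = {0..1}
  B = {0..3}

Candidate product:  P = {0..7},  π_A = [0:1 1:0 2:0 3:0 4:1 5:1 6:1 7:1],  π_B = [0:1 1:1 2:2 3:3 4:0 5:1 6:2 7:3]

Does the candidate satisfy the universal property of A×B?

Answer: NOT A VALID PRODUCT — duplicate pair at indices 5,0

Trace:
|A|·|B| = 2·4 = 8;  |P| = 8
Check the pairing map k ↦ (π_A(k), π_B(k)):
  0 : (1,1)
  1 : (0,1)
  2 : (0,2)
  3 : (0,3)
  4 : (1,0)
  5 : (1,1)  ✗ repeats pair of k=0
  6 : (1,2)
  7 : (1,3)
distinct pairs in image: 7 / 8 needed
  → (1,1) hit at k=0 and k=5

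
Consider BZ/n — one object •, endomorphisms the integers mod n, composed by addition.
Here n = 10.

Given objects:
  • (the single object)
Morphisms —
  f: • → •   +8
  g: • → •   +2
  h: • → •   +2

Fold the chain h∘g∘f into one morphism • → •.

Answer: +2

Work:
  0 +8≡8 +2≡0 +2≡2  (mod 10)
result: +2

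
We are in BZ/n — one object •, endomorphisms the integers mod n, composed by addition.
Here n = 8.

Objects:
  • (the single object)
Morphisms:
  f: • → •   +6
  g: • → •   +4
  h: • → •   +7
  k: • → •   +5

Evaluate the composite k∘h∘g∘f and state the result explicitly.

Answer: +6

Derivation:
  0 +6≡6 +4≡2 +7≡1 +5≡6  (mod 8)
composite: +6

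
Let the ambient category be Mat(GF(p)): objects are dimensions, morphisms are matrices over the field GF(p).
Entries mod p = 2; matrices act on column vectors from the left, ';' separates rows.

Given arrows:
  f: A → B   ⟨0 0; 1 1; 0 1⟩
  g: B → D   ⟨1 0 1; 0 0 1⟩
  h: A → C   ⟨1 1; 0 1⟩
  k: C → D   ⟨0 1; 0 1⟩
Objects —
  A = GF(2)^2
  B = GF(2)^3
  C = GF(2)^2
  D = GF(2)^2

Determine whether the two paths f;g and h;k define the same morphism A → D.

Answer: COMMUTES

Work:
Along f;g (path 1):
  e0=(1,0) f→(0,1,0) g→(0,0)
  e1=(0,1) f→(0,1,1) g→(1,1)
  ⟦path⟧₁ = ⟨0 1; 0 1⟩
Along h;k (path 2):
  e0=(1,0) h→(1,0) k→(0,0)
  e1=(0,1) h→(1,1) k→(1,1)
  ⟦path⟧₂ = ⟨0 1; 0 1⟩
Equal? same morphism ✓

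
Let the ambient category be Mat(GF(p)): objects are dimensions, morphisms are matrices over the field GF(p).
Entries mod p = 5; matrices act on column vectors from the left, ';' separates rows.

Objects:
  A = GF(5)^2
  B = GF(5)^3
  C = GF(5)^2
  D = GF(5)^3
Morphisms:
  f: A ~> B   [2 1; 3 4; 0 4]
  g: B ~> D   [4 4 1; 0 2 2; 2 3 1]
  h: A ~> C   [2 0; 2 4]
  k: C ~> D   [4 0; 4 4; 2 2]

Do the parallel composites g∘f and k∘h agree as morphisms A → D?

Answer: DOES NOT COMMUTE

Derivation:
Path 1 = f;g:
  e0=(1,0) f~>(2,3,0) g~>(0,1,3)
  e1=(0,1) f~>(1,4,4) g~>(4,1,3)
  composite₁ = [0 4; 1 1; 3 3]
Path 2 = h;k:
  e0=(1,0) h~>(2,2) k~>(3,1,3)
  e1=(0,1) h~>(0,4) k~>(0,1,3)
  composite₂ = [3 0; 1 1; 3 3]
Equal? distinct morphisms ✗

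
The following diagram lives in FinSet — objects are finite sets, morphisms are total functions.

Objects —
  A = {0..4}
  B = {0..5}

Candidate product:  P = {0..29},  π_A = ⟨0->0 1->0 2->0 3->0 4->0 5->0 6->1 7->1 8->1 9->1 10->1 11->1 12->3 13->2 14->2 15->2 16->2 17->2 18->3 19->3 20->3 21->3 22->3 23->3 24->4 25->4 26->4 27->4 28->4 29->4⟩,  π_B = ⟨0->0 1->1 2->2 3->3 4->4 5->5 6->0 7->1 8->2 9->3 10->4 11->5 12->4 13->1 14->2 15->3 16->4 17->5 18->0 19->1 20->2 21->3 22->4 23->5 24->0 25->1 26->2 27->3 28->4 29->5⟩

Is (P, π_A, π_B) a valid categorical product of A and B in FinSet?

Answer: NOT A VALID PRODUCT — duplicate pair at indices 22,12

Derivation:
|A|·|B| = 5·6 = 30;  |P| = 30
Check the pairing map k ↦ (π_A(k), π_B(k)):
  0 -> (0,0)
  1 -> (0,1)
  2 -> (0,2)
  3 -> (0,3)
  4 -> (0,4)
  5 -> (0,5)
  6 -> (1,0)
  7 -> (1,1)
  8 -> (1,2)
  9 -> (1,3)
  10 -> (1,4)
  11 -> (1,5)
  12 -> (3,4)
  13 -> (2,1)
  14 -> (2,2)
  15 -> (2,3)
  16 -> (2,4)
  17 -> (2,5)
  18 -> (3,0)
  19 -> (3,1)
  20 -> (3,2)
  21 -> (3,3)
  22 -> (3,4)  ✗ repeats pair of k=12
  23 -> (3,5)
  24 -> (4,0)
  25 -> (4,1)
  26 -> (4,2)
  27 -> (4,3)
  28 -> (4,4)
  29 -> (4,5)
distinct pairs in image: 29 / 30 needed
  → (3,4) hit at k=12 and k=22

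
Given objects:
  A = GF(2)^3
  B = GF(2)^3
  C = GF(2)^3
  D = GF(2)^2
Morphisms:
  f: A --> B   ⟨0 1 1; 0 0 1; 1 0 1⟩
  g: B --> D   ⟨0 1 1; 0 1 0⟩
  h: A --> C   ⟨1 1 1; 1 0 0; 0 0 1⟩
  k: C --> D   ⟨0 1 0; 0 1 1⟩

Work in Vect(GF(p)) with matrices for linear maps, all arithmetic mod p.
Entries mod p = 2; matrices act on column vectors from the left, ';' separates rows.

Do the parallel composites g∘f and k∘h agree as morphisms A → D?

Path 1 = f;g:
  e0=(1,0,0) f-->(0,0,1) g-->(1,0)
  e1=(0,1,0) f-->(1,0,0) g-->(0,0)
  e2=(0,0,1) f-->(1,1,1) g-->(0,1)
  composite₁ = ⟨1 0 0; 0 0 1⟩
Path 2 = h;k:
  e0=(1,0,0) h-->(1,1,0) k-->(1,1)
  e1=(0,1,0) h-->(1,0,0) k-->(0,0)
  e2=(0,0,1) h-->(1,0,1) k-->(0,1)
  composite₂ = ⟨1 0 0; 1 0 1⟩
Equal? NO — does not commute

Answer: DOES NOT COMMUTE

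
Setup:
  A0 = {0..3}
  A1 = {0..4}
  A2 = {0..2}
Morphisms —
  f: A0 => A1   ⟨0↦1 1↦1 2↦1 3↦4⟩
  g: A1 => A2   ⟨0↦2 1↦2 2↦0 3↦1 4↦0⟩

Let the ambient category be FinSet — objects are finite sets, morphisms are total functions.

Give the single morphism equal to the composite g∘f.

Answer: ⟨0↦2 1↦2 2↦2 3↦0⟩

Trace:
  0 f=>1 g=>2
  1 f=>1 g=>2
  2 f=>1 g=>2
  3 f=>4 g=>0
result: ⟨0↦2 1↦2 2↦2 3↦0⟩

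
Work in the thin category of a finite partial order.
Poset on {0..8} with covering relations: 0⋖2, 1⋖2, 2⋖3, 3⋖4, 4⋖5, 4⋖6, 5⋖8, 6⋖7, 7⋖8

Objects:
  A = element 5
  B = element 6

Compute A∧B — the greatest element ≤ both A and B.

Common predecessors of 5,6: {0,1,2,3,4}
  0 ⊑ 4
  1 ⊑ 4
  2 ⊑ 4
  3 ⊑ 4
  4 ⊑ 4
glb = 4

Answer: A∧B = 4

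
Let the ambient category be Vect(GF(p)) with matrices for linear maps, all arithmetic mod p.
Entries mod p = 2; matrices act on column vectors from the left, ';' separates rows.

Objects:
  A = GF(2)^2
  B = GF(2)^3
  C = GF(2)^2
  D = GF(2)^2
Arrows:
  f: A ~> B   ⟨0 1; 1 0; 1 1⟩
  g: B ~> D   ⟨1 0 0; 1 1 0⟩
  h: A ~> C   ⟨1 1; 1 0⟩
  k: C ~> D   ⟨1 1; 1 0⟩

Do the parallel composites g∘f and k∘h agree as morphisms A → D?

Answer: COMMUTES

Work:
Along f;g (path 1):
  e0=⟨1,0⟩ f~>⟨0,1,1⟩ g~>⟨0,1⟩
  e1=⟨0,1⟩ f~>⟨1,0,1⟩ g~>⟨1,1⟩
  composite₁ = ⟨0 1; 1 1⟩
Along h;k (path 2):
  e0=⟨1,0⟩ h~>⟨1,1⟩ k~>⟨0,1⟩
  e1=⟨0,1⟩ h~>⟨1,0⟩ k~>⟨1,1⟩
  composite₂ = ⟨0 1; 1 1⟩
Equal? equal; square commutes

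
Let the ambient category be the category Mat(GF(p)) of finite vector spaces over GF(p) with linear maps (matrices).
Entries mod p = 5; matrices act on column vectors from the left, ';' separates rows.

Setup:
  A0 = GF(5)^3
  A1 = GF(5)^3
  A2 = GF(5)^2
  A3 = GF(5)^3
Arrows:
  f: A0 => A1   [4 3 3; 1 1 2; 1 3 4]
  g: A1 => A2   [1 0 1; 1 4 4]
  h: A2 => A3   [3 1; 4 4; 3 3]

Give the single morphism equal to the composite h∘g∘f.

  e0=⟨1,0,0⟩ f=>⟨4,1,1⟩ g=>⟨0,2⟩ h=>⟨2,3,1⟩
  e1=⟨0,1,0⟩ f=>⟨3,1,3⟩ g=>⟨1,4⟩ h=>⟨2,0,0⟩
  e2=⟨0,0,1⟩ f=>⟨3,2,4⟩ g=>⟨2,2⟩ h=>⟨3,1,2⟩
⟦path⟧: [2 2 3; 3 0 1; 1 0 2]

Answer: [2 2 3; 3 0 1; 1 0 2]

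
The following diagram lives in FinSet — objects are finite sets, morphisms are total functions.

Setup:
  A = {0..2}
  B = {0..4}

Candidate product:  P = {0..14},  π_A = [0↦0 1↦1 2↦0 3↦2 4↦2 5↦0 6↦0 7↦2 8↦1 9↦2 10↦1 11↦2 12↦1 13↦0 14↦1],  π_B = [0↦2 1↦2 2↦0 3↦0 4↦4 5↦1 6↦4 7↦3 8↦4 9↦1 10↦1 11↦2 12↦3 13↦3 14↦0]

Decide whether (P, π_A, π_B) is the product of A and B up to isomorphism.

Answer: VALID PRODUCT

Work:
|A|·|B| = 3·5 = 15;  |P| = 15
Check the pairing map k ↦ (π_A(k), π_B(k)):
  0 ↦ (0,2)
  1 ↦ (1,2)
  2 ↦ (0,0)
  3 ↦ (2,0)
  4 ↦ (2,4)
  5 ↦ (0,1)
  6 ↦ (0,4)
  7 ↦ (2,3)
  8 ↦ (1,4)
  9 ↦ (2,1)
  10 ↦ (1,1)
  11 ↦ (2,2)
  12 ↦ (1,3)
  13 ↦ (0,3)
  14 ↦ (1,0)
distinct pairs in image: 15 / 15 needed
  → bijection onto A×B; projections well-typed.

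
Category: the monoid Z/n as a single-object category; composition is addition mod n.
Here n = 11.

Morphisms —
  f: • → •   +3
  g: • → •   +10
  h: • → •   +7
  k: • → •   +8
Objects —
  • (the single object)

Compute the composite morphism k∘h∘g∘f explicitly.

  0 +3≡3 +10≡2 +7≡9 +8≡6  (mod 11)
result: +6

Answer: +6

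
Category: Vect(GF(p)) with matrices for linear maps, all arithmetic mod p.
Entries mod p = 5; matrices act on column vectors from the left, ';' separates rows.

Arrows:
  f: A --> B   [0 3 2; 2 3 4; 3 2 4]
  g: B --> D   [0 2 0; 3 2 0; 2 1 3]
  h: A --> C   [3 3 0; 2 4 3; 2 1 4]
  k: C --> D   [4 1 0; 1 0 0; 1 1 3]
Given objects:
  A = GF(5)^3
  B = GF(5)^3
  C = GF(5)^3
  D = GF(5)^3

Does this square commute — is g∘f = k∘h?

1) trace f;g:
  e0=[1,0,0] f-->[0,2,3] g-->[4,4,1]
  e1=[0,1,0] f-->[3,3,2] g-->[1,0,0]
  e2=[0,0,1] f-->[2,4,4] g-->[3,4,0]
  composite₁ = [4 1 3; 4 0 4; 1 0 0]
2) trace h;k:
  e0=[1,0,0] h-->[3,2,2] k-->[4,3,1]
  e1=[0,1,0] h-->[3,4,1] k-->[1,3,0]
  e2=[0,0,1] h-->[0,3,4] k-->[3,0,0]
  composite₂ = [4 1 3; 3 3 0; 1 0 0]
Equal? distinct morphisms ✗

Answer: DOES NOT COMMUTE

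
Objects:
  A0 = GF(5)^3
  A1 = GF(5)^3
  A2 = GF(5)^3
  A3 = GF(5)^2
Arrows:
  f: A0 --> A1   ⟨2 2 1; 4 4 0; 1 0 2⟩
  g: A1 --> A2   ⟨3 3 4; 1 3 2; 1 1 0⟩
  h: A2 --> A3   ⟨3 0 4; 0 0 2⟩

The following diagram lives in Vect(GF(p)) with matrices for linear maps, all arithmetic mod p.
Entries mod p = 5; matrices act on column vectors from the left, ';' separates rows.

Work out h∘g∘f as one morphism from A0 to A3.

Answer: ⟨0 3 2; 2 2 2⟩

Work:
  e0=(1,0,0) f-->(2,4,1) g-->(2,1,1) h-->(0,2)
  e1=(0,1,0) f-->(2,4,0) g-->(3,4,1) h-->(3,2)
  e2=(0,0,1) f-->(1,0,2) g-->(1,0,1) h-->(2,2)
composite: ⟨0 3 2; 2 2 2⟩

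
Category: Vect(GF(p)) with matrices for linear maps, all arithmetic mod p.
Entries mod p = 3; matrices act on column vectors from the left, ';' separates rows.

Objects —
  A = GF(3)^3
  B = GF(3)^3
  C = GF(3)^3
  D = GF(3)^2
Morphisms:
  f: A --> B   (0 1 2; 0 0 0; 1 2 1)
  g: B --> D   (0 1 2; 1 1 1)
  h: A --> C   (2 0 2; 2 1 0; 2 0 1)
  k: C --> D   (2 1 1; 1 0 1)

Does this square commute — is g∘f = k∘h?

Along f;g (path 1):
  e0=⟨1,0,0⟩ f-->⟨0,0,1⟩ g-->⟨2,1⟩
  e1=⟨0,1,0⟩ f-->⟨1,0,2⟩ g-->⟨1,0⟩
  e2=⟨0,0,1⟩ f-->⟨2,0,1⟩ g-->⟨2,0⟩
  composite₁ = (2 1 2; 1 0 0)
Along h;k (path 2):
  e0=⟨1,0,0⟩ h-->⟨2,2,2⟩ k-->⟨2,1⟩
  e1=⟨0,1,0⟩ h-->⟨0,1,0⟩ k-->⟨1,0⟩
  e2=⟨0,0,1⟩ h-->⟨2,0,1⟩ k-->⟨2,0⟩
  composite₂ = (2 1 2; 1 0 0)
Equal? equal; square commutes

Answer: COMMUTES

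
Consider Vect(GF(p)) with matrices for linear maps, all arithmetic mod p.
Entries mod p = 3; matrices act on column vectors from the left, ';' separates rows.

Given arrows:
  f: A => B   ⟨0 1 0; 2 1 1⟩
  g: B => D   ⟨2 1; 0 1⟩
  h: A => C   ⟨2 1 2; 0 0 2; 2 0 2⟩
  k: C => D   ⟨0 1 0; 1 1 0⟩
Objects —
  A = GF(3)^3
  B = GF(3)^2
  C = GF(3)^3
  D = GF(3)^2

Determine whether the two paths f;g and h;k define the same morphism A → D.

1) trace f;g:
  e0=(1,0,0) f=>(0,2) g=>(2,2)
  e1=(0,1,0) f=>(1,1) g=>(0,1)
  e2=(0,0,1) f=>(0,1) g=>(1,1)
  result₁ = ⟨2 0 1; 2 1 1⟩
2) trace h;k:
  e0=(1,0,0) h=>(2,0,2) k=>(0,2)
  e1=(0,1,0) h=>(1,0,0) k=>(0,1)
  e2=(0,0,1) h=>(2,2,2) k=>(2,1)
  result₂ = ⟨0 0 2; 2 1 1⟩
Equal? distinct morphisms ✗

Answer: DOES NOT COMMUTE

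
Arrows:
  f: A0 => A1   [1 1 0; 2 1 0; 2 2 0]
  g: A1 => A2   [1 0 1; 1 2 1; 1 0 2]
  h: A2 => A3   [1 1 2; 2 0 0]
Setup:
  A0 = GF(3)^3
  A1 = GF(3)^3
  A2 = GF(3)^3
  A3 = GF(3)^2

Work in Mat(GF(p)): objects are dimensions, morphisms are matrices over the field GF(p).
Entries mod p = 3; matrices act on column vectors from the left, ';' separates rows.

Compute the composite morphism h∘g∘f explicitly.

Answer: [2 0 0; 0 0 0]

Work:
  e0=⟨1,0,0⟩ f=>⟨1,2,2⟩ g=>⟨0,1,2⟩ h=>⟨2,0⟩
  e1=⟨0,1,0⟩ f=>⟨1,1,2⟩ g=>⟨0,2,2⟩ h=>⟨0,0⟩
  e2=⟨0,0,1⟩ f=>⟨0,0,0⟩ g=>⟨0,0,0⟩ h=>⟨0,0⟩
⟦path⟧: [2 0 0; 0 0 0]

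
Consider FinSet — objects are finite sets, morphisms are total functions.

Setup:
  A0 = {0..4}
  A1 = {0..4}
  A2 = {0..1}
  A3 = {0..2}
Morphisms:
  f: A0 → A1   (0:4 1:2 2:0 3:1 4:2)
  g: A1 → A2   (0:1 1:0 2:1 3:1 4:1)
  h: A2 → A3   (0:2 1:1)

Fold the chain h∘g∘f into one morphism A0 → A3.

  0 f→4 g→1 h→1
  1 f→2 g→1 h→1
  2 f→0 g→1 h→1
  3 f→1 g→0 h→2
  4 f→2 g→1 h→1
⟦path⟧: (0:1 1:1 2:1 3:2 4:1)

Answer: (0:1 1:1 2:1 3:2 4:1)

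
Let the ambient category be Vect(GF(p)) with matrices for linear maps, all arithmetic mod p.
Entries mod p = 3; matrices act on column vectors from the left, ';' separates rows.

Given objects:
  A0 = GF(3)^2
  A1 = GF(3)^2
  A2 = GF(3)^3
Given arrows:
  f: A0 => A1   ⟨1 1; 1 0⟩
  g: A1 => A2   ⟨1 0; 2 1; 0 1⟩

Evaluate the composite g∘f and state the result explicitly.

Answer: ⟨1 1; 0 2; 1 0⟩

Derivation:
  e0=(1,0) f=>(1,1) g=>(1,0,1)
  e1=(0,1) f=>(1,0) g=>(1,2,0)
⟦path⟧: ⟨1 1; 0 2; 1 0⟩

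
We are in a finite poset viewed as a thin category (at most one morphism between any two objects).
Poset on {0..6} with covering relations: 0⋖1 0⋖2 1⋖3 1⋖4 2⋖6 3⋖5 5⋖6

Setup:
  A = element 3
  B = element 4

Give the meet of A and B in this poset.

{x : x⊑A ∧ x⊑B} = {0,1}  (A=3, B=4)
  0 ⊑ 1
  1 ⊑ 1
glb = 1

Answer: A∧B = 1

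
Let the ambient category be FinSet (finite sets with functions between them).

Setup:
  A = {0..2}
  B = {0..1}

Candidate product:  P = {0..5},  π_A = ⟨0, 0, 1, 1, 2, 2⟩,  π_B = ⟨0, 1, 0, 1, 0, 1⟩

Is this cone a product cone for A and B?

|A|·|B| = 3·2 = 6;  |P| = 6
Check the pairing map k ↦ (π_A(k), π_B(k)):
  0 : (0,0)
  1 : (0,1)
  2 : (1,0)
  3 : (1,1)
  4 : (2,0)
  5 : (2,1)
distinct pairs in image: 6 / 6 needed
  → bijection onto A×B; projections well-typed.

Answer: VALID PRODUCT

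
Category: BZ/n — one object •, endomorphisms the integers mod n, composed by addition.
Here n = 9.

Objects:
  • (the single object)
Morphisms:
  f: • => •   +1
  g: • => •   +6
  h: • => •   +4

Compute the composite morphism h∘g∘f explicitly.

  0 +1≡1 +6≡7 +4≡2  (mod 9)
result: +2

Answer: +2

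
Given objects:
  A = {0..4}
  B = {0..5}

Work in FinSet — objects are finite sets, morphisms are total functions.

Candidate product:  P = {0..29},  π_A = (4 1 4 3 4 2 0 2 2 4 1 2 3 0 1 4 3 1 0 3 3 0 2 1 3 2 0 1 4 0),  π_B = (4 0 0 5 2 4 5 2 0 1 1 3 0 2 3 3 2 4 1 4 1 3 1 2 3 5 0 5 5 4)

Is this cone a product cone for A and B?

|A|·|B| = 5·6 = 30;  |P| = 30
Check the pairing map k ↦ (π_A(k), π_B(k)):
  0 : (4,4)
  1 : (1,0)
  2 : (4,0)
  3 : (3,5)
  4 : (4,2)
  5 : (2,4)
  6 : (0,5)
  7 : (2,2)
  8 : (2,0)
  9 : (4,1)
  10 : (1,1)
  11 : (2,3)
  12 : (3,0)
  13 : (0,2)
  14 : (1,3)
  15 : (4,3)
  16 : (3,2)
  17 : (1,4)
  18 : (0,1)
  19 : (3,4)
  20 : (3,1)
  21 : (0,3)
  22 : (2,1)
  23 : (1,2)
  24 : (3,3)
  25 : (2,5)
  26 : (0,0)
  27 : (1,5)
  28 : (4,5)
  29 : (0,4)
distinct pairs in image: 30 / 30 needed
  → bijection onto A×B; projections well-typed.

Answer: VALID PRODUCT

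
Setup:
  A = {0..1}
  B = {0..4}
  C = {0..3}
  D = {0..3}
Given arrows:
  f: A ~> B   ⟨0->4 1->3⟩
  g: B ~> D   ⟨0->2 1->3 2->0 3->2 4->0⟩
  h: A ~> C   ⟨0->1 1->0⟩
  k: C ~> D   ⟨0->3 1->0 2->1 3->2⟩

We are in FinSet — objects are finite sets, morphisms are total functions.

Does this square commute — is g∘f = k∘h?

Along f;g (path 1):
  0 f~>4 g~>0
  1 f~>3 g~>2
  result₁ = ⟨0->0 1->2⟩
Along h;k (path 2):
  0 h~>1 k~>0
  1 h~>0 k~>3
  result₂ = ⟨0->0 1->3⟩
Equal? differ; not commutative

Answer: DOES NOT COMMUTE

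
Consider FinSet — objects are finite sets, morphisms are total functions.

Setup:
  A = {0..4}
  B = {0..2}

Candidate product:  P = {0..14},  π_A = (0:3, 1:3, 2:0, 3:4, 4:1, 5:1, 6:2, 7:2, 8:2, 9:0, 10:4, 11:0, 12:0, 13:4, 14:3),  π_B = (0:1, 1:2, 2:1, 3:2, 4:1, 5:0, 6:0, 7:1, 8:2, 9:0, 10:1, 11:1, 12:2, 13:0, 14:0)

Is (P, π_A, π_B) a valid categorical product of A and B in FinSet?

|A|·|B| = 5·3 = 15;  |P| = 15
Check the pairing map k ↦ (π_A(k), π_B(k)):
  0 : (3,1)
  1 : (3,2)
  2 : (0,1)
  3 : (4,2)
  4 : (1,1)
  5 : (1,0)
  6 : (2,0)
  7 : (2,1)
  8 : (2,2)
  9 : (0,0)
  10 : (4,1)
  11 : (0,1)  ✗ repeats pair of k=2
  12 : (0,2)
  13 : (4,0)
  14 : (3,0)
distinct pairs in image: 14 / 15 needed
  → (0,1) hit at k=2 and k=11

Answer: NOT A VALID PRODUCT — duplicate pair at indices 2,11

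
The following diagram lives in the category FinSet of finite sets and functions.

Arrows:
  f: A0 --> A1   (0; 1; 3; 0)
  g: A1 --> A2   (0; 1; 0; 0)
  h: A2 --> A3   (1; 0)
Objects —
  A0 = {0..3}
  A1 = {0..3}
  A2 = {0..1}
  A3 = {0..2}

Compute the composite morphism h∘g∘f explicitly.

Answer: (1; 0; 1; 1)

Trace:
  0 f-->0 g-->0 h-->1
  1 f-->1 g-->1 h-->0
  2 f-->3 g-->0 h-->1
  3 f-->0 g-->0 h-->1
result: (1; 0; 1; 1)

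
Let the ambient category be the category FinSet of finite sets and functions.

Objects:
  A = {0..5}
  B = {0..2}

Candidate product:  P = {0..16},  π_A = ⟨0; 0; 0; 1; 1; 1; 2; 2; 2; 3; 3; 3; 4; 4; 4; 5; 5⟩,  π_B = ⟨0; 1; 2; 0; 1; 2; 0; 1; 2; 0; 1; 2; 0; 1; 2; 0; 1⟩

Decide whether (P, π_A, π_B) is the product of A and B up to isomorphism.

Answer: NOT A VALID PRODUCT — |P|=17 ≠ |A|·|B|=18

Trace:
|A|·|B| = 6·3 = 18;  |P| = 17
  → cardinalities differ; no bijection possible.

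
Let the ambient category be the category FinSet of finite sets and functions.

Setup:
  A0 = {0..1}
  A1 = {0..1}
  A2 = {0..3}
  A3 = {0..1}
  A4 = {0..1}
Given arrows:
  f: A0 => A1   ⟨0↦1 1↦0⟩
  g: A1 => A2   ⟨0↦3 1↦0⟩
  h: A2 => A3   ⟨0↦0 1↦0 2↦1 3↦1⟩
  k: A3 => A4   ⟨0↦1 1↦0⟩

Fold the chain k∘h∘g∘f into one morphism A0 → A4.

  0 f=>1 g=>0 h=>0 k=>1
  1 f=>0 g=>3 h=>1 k=>0
⟦path⟧: ⟨0↦1 1↦0⟩

Answer: ⟨0↦1 1↦0⟩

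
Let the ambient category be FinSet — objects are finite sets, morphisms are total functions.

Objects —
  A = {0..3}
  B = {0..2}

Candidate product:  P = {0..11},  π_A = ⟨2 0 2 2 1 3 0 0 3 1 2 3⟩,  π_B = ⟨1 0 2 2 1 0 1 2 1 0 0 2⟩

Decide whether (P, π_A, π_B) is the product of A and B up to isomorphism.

|A|·|B| = 4·3 = 12;  |P| = 12
Check the pairing map k ↦ (π_A(k), π_B(k)):
  0 -> (2,1)
  1 -> (0,0)
  2 -> (2,2)
  3 -> (2,2)  ✗ repeats pair of k=2
  4 -> (1,1)
  5 -> (3,0)
  6 -> (0,1)
  7 -> (0,2)
  8 -> (3,1)
  9 -> (1,0)
  10 -> (2,0)
  11 -> (3,2)
distinct pairs in image: 11 / 12 needed
  → (2,2) hit at k=2 and k=3

Answer: NOT A VALID PRODUCT — duplicate pair at indices 3,2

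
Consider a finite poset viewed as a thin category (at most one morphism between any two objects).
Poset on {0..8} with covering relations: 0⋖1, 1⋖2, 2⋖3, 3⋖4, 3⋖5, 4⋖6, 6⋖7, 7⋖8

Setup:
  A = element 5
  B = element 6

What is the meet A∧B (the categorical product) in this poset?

Answer: A∧B = 3

Derivation:
Lower bounds of A=5 and B=6: {0,1,2,3}
  0 ⊑ 3
  1 ⊑ 3
  2 ⊑ 3
  3 ⊑ 3
glb = 3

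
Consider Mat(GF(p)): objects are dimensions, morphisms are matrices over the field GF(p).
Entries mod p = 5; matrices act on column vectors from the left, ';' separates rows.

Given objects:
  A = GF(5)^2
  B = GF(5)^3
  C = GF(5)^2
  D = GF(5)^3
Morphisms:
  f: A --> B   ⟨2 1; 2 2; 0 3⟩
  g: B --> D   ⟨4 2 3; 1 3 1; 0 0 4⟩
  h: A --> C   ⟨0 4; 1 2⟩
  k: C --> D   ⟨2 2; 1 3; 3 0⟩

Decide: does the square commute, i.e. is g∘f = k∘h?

Answer: COMMUTES

Work:
1) trace f;g:
  e0=(1,0) f-->(2,2,0) g-->(2,3,0)
  e1=(0,1) f-->(1,2,3) g-->(2,0,2)
  result₁ = ⟨2 2; 3 0; 0 2⟩
2) trace h;k:
  e0=(1,0) h-->(0,1) k-->(2,3,0)
  e1=(0,1) h-->(4,2) k-->(2,0,2)
  result₂ = ⟨2 2; 3 0; 0 2⟩
Equal? equal; square commutes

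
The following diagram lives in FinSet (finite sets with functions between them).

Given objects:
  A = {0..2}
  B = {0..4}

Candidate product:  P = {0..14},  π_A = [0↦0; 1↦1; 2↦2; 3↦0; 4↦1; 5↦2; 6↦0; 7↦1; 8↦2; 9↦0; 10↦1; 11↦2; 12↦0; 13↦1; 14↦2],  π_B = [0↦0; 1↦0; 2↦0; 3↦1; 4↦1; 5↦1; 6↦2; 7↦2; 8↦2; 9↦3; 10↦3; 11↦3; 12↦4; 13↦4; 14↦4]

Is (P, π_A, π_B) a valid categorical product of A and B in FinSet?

Answer: VALID PRODUCT

Trace:
|A|·|B| = 3·5 = 15;  |P| = 15
Check the pairing map k ↦ (π_A(k), π_B(k)):
  0 ↦ (0,0)
  1 ↦ (1,0)
  2 ↦ (2,0)
  3 ↦ (0,1)
  4 ↦ (1,1)
  5 ↦ (2,1)
  6 ↦ (0,2)
  7 ↦ (1,2)
  8 ↦ (2,2)
  9 ↦ (0,3)
  10 ↦ (1,3)
  11 ↦ (2,3)
  12 ↦ (0,4)
  13 ↦ (1,4)
  14 ↦ (2,4)
distinct pairs in image: 15 / 15 needed
  → bijection onto A×B; projections well-typed.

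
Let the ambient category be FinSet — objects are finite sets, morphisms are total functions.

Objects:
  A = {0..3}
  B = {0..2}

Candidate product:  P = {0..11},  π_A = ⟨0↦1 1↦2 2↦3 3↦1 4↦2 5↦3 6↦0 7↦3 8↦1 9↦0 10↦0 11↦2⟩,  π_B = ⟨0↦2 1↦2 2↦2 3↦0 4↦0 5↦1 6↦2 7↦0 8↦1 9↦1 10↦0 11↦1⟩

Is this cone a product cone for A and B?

Answer: VALID PRODUCT

Derivation:
|A|·|B| = 4·3 = 12;  |P| = 12
Check the pairing map k ↦ (π_A(k), π_B(k)):
  0 ↦ (1,2)
  1 ↦ (2,2)
  2 ↦ (3,2)
  3 ↦ (1,0)
  4 ↦ (2,0)
  5 ↦ (3,1)
  6 ↦ (0,2)
  7 ↦ (3,0)
  8 ↦ (1,1)
  9 ↦ (0,1)
  10 ↦ (0,0)
  11 ↦ (2,1)
distinct pairs in image: 12 / 12 needed
  → bijection onto A×B; projections well-typed.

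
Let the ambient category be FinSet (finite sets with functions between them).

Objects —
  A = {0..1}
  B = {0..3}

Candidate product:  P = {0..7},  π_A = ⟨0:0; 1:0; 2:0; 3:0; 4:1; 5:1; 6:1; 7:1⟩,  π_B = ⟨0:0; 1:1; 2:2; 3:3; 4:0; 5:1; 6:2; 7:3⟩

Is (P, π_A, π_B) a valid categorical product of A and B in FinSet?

Answer: VALID PRODUCT

Trace:
|A|·|B| = 2·4 = 8;  |P| = 8
Check the pairing map k ↦ (π_A(k), π_B(k)):
  0 : (0,0)
  1 : (0,1)
  2 : (0,2)
  3 : (0,3)
  4 : (1,0)
  5 : (1,1)
  6 : (1,2)
  7 : (1,3)
distinct pairs in image: 8 / 8 needed
  → bijection onto A×B; projections well-typed.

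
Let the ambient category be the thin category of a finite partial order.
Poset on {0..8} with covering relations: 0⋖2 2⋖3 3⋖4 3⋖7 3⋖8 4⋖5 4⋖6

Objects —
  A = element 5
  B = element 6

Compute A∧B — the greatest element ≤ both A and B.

Answer: A∧B = 4

Work:
Lower bounds of A=5 and B=6: {0,2,3,4}
  0 ≤ 4
  2 ≤ 4
  3 ≤ 4
  4 ≤ 4
glb = 4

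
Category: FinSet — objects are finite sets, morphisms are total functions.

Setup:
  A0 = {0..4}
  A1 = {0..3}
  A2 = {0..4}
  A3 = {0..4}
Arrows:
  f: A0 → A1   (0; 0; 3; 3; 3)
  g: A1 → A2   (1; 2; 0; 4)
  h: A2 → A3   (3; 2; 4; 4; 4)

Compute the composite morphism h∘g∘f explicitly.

  0 f→0 g→1 h→2
  1 f→0 g→1 h→2
  2 f→3 g→4 h→4
  3 f→3 g→4 h→4
  4 f→3 g→4 h→4
result: (2; 2; 4; 4; 4)

Answer: (2; 2; 4; 4; 4)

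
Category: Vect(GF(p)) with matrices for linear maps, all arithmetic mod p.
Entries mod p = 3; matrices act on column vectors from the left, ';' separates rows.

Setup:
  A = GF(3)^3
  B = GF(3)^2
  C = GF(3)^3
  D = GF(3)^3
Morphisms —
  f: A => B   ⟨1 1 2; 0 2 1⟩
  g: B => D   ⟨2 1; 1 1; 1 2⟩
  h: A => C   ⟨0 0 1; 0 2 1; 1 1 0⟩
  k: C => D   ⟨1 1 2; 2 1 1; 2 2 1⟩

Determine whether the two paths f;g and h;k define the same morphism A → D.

Answer: COMMUTES

Work:
Path 1 = f;g:
  e0=⟨1,0,0⟩ f=>⟨1,0⟩ g=>⟨2,1,1⟩
  e1=⟨0,1,0⟩ f=>⟨1,2⟩ g=>⟨1,0,2⟩
  e2=⟨0,0,1⟩ f=>⟨2,1⟩ g=>⟨2,0,1⟩
  composite₁ = ⟨2 1 2; 1 0 0; 1 2 1⟩
Path 2 = h;k:
  e0=⟨1,0,0⟩ h=>⟨0,0,1⟩ k=>⟨2,1,1⟩
  e1=⟨0,1,0⟩ h=>⟨0,2,1⟩ k=>⟨1,0,2⟩
  e2=⟨0,0,1⟩ h=>⟨1,1,0⟩ k=>⟨2,0,1⟩
  composite₂ = ⟨2 1 2; 1 0 0; 1 2 1⟩
Equal? YES — commutes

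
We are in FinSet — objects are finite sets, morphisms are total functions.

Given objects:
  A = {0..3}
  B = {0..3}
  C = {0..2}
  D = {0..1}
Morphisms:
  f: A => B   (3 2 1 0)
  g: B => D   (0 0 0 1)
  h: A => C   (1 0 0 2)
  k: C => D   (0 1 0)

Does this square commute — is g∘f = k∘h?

Along f;g (path 1):
  0 f=>3 g=>1
  1 f=>2 g=>0
  2 f=>1 g=>0
  3 f=>0 g=>0
  ⟦path⟧₁ = (1 0 0 0)
Along h;k (path 2):
  0 h=>1 k=>1
  1 h=>0 k=>0
  2 h=>0 k=>0
  3 h=>2 k=>0
  ⟦path⟧₂ = (1 0 0 0)
Equal? equal; square commutes

Answer: COMMUTES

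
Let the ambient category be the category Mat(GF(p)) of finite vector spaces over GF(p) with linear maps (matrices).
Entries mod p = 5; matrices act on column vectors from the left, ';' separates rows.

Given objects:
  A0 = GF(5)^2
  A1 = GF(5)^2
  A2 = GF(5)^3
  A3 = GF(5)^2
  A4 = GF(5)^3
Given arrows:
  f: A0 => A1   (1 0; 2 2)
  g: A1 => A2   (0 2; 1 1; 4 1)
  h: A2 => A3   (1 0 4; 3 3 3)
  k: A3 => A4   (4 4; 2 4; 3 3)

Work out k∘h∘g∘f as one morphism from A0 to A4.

  e0=⟨1,0⟩ f=>⟨1,2⟩ g=>⟨4,3,1⟩ h=>⟨3,4⟩ k=>⟨3,2,1⟩
  e1=⟨0,1⟩ f=>⟨0,2⟩ g=>⟨4,2,2⟩ h=>⟨2,4⟩ k=>⟨4,0,3⟩
result: (3 4; 2 0; 1 3)

Answer: (3 4; 2 0; 1 3)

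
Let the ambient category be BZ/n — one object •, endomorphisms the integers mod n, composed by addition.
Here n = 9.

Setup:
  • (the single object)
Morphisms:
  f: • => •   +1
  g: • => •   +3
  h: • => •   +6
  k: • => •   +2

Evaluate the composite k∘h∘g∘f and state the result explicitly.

  0 +1≡1 +3≡4 +6≡1 +2≡3  (mod 9)
composite: +3

Answer: +3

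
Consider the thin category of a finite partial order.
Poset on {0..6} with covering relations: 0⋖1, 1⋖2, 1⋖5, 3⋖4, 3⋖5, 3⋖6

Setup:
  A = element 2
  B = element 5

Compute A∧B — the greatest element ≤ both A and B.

Answer: A∧B = 1

Derivation:
Common predecessors of 2,5: {0,1}
  0 ≤ 1
  1 ≤ 1
glb = 1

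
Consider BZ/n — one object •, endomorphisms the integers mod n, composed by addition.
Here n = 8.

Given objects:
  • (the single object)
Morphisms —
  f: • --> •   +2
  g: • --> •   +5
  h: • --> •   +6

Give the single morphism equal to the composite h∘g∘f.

  0 +2≡2 +5≡7 +6≡5  (mod 8)
⟦path⟧: +5

Answer: +5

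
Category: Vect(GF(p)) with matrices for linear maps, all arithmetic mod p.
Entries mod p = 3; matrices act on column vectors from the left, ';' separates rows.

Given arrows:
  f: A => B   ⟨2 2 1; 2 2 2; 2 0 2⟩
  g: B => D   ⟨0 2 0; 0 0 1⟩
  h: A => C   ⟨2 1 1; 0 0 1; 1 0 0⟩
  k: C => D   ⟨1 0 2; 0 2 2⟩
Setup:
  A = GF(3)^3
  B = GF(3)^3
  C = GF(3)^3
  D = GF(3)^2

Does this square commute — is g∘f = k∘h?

1) trace f;g:
  e0=⟨1,0,0⟩ f=>⟨2,2,2⟩ g=>⟨1,2⟩
  e1=⟨0,1,0⟩ f=>⟨2,2,0⟩ g=>⟨1,0⟩
  e2=⟨0,0,1⟩ f=>⟨1,2,2⟩ g=>⟨1,2⟩
  result₁ = ⟨1 1 1; 2 0 2⟩
2) trace h;k:
  e0=⟨1,0,0⟩ h=>⟨2,0,1⟩ k=>⟨1,2⟩
  e1=⟨0,1,0⟩ h=>⟨1,0,0⟩ k=>⟨1,0⟩
  e2=⟨0,0,1⟩ h=>⟨1,1,0⟩ k=>⟨1,2⟩
  result₂ = ⟨1 1 1; 2 0 2⟩
Equal? YES — commutes

Answer: COMMUTES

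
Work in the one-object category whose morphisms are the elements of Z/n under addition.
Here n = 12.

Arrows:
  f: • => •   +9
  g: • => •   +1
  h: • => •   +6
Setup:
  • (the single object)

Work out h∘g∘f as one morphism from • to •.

Answer: +4

Work:
  0 +9≡9 +1≡10 +6≡4  (mod 12)
composite: +4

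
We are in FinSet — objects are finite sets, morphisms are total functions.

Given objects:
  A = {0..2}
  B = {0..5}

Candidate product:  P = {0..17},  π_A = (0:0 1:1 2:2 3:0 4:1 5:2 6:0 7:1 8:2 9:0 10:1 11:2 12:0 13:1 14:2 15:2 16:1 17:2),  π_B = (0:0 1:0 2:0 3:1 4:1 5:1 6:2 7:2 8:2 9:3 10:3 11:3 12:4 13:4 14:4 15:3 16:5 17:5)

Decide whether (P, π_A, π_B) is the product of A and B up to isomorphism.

Answer: NOT A VALID PRODUCT — duplicate pair at indices 11,15

Derivation:
|A|·|B| = 3·6 = 18;  |P| = 18
Check the pairing map k ↦ (π_A(k), π_B(k)):
  0 : (0,0)
  1 : (1,0)
  2 : (2,0)
  3 : (0,1)
  4 : (1,1)
  5 : (2,1)
  6 : (0,2)
  7 : (1,2)
  8 : (2,2)
  9 : (0,3)
  10 : (1,3)
  11 : (2,3)
  12 : (0,4)
  13 : (1,4)
  14 : (2,4)
  15 : (2,3)  ✗ repeats pair of k=11
  16 : (1,5)
  17 : (2,5)
distinct pairs in image: 17 / 18 needed
  → (2,3) hit at k=11 and k=15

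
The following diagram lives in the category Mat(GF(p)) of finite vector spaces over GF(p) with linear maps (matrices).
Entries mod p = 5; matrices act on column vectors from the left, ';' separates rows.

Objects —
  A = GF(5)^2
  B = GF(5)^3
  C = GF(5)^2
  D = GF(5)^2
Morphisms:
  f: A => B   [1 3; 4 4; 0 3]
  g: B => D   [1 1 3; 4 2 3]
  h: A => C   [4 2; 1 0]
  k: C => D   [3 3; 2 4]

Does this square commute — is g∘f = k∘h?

Answer: COMMUTES

Derivation:
Along f;g (path 1):
  e0=⟨1,0⟩ f=>⟨1,4,0⟩ g=>⟨0,2⟩
  e1=⟨0,1⟩ f=>⟨3,4,3⟩ g=>⟨1,4⟩
  result₁ = [0 1; 2 4]
Along h;k (path 2):
  e0=⟨1,0⟩ h=>⟨4,1⟩ k=>⟨0,2⟩
  e1=⟨0,1⟩ h=>⟨2,0⟩ k=>⟨1,4⟩
  result₂ = [0 1; 2 4]
Equal? YES — commutes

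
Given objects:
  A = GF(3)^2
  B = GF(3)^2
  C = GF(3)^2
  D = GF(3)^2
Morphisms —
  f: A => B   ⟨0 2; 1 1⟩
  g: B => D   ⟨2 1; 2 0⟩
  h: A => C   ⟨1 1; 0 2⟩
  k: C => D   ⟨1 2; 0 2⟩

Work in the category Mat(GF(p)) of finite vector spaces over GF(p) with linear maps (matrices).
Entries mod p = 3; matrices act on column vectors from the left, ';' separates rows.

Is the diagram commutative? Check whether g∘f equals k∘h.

Answer: COMMUTES

Trace:
1) trace f;g:
  e0=[1,0] f=>[0,1] g=>[1,0]
  e1=[0,1] f=>[2,1] g=>[2,1]
  result₁ = ⟨1 2; 0 1⟩
2) trace h;k:
  e0=[1,0] h=>[1,0] k=>[1,0]
  e1=[0,1] h=>[1,2] k=>[2,1]
  result₂ = ⟨1 2; 0 1⟩
Equal? same morphism ✓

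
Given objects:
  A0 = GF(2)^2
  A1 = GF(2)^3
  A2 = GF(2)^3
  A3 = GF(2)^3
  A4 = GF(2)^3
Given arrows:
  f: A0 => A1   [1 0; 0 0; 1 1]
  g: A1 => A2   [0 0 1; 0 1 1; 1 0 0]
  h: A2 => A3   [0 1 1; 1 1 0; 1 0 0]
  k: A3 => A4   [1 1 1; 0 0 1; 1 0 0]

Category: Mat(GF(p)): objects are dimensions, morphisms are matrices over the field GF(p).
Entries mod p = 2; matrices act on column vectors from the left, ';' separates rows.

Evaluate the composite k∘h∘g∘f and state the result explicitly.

Answer: [1 0; 1 1; 0 1]

Work:
  e0=(1,0) f=>(1,0,1) g=>(1,1,1) h=>(0,0,1) k=>(1,1,0)
  e1=(0,1) f=>(0,0,1) g=>(1,1,0) h=>(1,0,1) k=>(0,1,1)
result: [1 0; 1 1; 0 1]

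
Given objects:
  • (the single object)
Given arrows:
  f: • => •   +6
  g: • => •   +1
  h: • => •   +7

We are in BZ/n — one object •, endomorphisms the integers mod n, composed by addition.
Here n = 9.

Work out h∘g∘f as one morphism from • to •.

  0 +6≡6 +1≡7 +7≡5  (mod 9)
⟦path⟧: +5

Answer: +5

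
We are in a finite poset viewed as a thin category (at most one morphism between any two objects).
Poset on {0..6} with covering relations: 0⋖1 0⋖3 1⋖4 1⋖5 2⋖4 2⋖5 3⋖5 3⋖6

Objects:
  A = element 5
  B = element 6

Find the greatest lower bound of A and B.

Answer: A∧B = 3

Derivation:
Lower bounds of A=5 and B=6: {0,3}
  0 ⊑ 3
  3 ⊑ 3
glb = 3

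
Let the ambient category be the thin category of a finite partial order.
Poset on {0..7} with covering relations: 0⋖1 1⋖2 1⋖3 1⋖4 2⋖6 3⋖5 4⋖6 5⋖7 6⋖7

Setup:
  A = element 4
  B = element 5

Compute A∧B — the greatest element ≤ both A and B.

Answer: A∧B = 1

Work:
Common predecessors of 4,5: {0,1}
  0 <= 1
  1 <= 1
glb = 1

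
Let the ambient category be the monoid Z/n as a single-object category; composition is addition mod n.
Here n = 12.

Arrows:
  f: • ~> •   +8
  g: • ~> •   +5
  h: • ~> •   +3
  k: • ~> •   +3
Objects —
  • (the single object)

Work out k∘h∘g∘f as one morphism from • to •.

Answer: +7

Work:
  0 +8≡8 +5≡1 +3≡4 +3≡7  (mod 12)
composite: +7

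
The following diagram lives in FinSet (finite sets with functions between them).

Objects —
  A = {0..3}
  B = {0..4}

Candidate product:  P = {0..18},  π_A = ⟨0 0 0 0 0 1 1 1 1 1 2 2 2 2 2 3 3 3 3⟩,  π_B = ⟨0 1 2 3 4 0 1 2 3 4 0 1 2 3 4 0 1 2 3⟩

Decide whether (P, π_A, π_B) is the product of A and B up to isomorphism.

Answer: NOT A VALID PRODUCT — |P|=19 ≠ |A|·|B|=20

Derivation:
|A|·|B| = 4·5 = 20;  |P| = 19
  → cardinalities differ; no bijection possible.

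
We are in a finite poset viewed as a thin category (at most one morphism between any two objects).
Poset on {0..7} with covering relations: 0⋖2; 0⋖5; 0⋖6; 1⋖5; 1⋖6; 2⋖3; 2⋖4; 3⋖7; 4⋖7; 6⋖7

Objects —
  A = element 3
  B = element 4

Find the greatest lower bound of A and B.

{x : x⊑A ∧ x⊑B} = {0,2}  (A=3, B=4)
  0 ⊑ 2
  2 ⊑ 2
glb = 2

Answer: A∧B = 2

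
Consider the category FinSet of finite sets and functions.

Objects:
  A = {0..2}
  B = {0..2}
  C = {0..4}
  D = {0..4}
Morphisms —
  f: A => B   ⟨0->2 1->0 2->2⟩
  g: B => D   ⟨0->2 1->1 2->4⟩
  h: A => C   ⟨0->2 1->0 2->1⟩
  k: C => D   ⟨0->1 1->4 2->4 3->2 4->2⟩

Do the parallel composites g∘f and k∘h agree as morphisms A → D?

Answer: DOES NOT COMMUTE

Trace:
Path 1 = f;g:
  0 f=>2 g=>4
  1 f=>0 g=>2
  2 f=>2 g=>4
  ⟦path⟧₁ = ⟨0->4 1->2 2->4⟩
Path 2 = h;k:
  0 h=>2 k=>4
  1 h=>0 k=>1
  2 h=>1 k=>4
  ⟦path⟧₂ = ⟨0->4 1->1 2->4⟩
Equal? differ; not commutative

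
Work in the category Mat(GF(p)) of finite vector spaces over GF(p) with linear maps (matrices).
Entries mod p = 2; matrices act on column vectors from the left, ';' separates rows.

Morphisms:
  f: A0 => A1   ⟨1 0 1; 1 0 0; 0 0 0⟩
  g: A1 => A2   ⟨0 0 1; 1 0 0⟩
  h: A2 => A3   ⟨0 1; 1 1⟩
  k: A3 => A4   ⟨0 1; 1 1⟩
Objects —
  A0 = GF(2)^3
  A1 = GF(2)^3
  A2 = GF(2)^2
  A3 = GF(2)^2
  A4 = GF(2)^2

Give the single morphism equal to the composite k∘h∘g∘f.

Answer: ⟨1 0 1; 0 0 0⟩

Derivation:
  e0=[1,0,0] f=>[1,1,0] g=>[0,1] h=>[1,1] k=>[1,0]
  e1=[0,1,0] f=>[0,0,0] g=>[0,0] h=>[0,0] k=>[0,0]
  e2=[0,0,1] f=>[1,0,0] g=>[0,1] h=>[1,1] k=>[1,0]
result: ⟨1 0 1; 0 0 0⟩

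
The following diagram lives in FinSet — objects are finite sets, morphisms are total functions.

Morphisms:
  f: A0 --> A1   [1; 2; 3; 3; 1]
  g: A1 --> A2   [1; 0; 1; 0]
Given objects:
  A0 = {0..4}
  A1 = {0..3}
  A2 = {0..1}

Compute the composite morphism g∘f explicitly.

  0 f-->1 g-->0
  1 f-->2 g-->1
  2 f-->3 g-->0
  3 f-->3 g-->0
  4 f-->1 g-->0
⟦path⟧: [0; 1; 0; 0; 0]

Answer: [0; 1; 0; 0; 0]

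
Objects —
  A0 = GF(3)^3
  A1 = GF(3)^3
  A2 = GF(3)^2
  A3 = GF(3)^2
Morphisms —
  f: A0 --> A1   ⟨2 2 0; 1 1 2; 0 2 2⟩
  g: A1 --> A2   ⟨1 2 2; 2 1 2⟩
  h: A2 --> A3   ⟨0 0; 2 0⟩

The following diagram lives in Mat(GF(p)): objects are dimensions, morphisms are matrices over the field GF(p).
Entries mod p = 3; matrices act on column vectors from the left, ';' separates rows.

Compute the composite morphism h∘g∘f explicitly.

  e0=⟨1,0,0⟩ f-->⟨2,1,0⟩ g-->⟨1,2⟩ h-->⟨0,2⟩
  e1=⟨0,1,0⟩ f-->⟨2,1,2⟩ g-->⟨2,0⟩ h-->⟨0,1⟩
  e2=⟨0,0,1⟩ f-->⟨0,2,2⟩ g-->⟨2,0⟩ h-->⟨0,1⟩
result: ⟨0 0 0; 2 1 1⟩

Answer: ⟨0 0 0; 2 1 1⟩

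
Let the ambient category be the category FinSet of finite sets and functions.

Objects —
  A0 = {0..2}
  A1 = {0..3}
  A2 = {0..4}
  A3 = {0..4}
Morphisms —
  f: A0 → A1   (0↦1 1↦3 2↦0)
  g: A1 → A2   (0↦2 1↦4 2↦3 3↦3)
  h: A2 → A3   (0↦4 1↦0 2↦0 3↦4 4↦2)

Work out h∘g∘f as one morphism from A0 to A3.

Answer: (0↦2 1↦4 2↦0)

Derivation:
  0 f→1 g→4 h→2
  1 f→3 g→3 h→4
  2 f→0 g→2 h→0
composite: (0↦2 1↦4 2↦0)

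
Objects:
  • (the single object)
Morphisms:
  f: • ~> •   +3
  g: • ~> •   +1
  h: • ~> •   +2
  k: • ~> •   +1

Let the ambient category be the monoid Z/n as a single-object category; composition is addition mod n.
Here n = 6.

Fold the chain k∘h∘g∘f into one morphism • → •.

Answer: +1

Derivation:
  0 +3≡3 +1≡4 +2≡0 +1≡1  (mod 6)
composite: +1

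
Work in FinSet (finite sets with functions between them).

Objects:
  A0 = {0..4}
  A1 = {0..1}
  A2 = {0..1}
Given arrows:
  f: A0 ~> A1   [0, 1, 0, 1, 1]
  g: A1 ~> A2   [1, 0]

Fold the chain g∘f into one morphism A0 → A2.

Answer: [1, 0, 1, 0, 0]

Trace:
  0 f~>0 g~>1
  1 f~>1 g~>0
  2 f~>0 g~>1
  3 f~>1 g~>0
  4 f~>1 g~>0
result: [1, 0, 1, 0, 0]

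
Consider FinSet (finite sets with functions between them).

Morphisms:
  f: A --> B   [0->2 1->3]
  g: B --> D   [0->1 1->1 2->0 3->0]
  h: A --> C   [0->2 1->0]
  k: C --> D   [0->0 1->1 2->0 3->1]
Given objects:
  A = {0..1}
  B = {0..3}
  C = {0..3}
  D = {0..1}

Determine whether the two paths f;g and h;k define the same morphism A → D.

Path 1 = f;g:
  0 f-->2 g-->0
  1 f-->3 g-->0
  composite₁ = [0->0 1->0]
Path 2 = h;k:
  0 h-->2 k-->0
  1 h-->0 k-->0
  composite₂ = [0->0 1->0]
Equal? equal; square commutes

Answer: COMMUTES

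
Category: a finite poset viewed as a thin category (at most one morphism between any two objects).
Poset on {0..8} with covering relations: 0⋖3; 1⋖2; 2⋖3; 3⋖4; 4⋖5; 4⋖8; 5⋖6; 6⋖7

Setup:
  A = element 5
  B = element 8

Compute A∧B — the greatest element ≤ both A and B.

{x : x⊑A ∧ x⊑B} = {0,1,2,3,4}  (A=5, B=8)
  0 ⊑ 4
  1 ⊑ 4
  2 ⊑ 4
  3 ⊑ 4
  4 ⊑ 4
glb = 4

Answer: A∧B = 4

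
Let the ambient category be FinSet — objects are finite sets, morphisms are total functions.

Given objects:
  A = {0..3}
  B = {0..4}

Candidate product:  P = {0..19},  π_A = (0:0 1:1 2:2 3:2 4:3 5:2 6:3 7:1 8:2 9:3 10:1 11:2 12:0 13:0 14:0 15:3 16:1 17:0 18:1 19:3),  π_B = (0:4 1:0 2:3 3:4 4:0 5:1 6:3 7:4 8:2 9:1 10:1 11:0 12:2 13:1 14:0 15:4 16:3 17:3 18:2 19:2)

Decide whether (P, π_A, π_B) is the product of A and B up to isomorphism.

|A|·|B| = 4·5 = 20;  |P| = 20
Check the pairing map k ↦ (π_A(k), π_B(k)):
  0 : (0,4)
  1 : (1,0)
  2 : (2,3)
  3 : (2,4)
  4 : (3,0)
  5 : (2,1)
  6 : (3,3)
  7 : (1,4)
  8 : (2,2)
  9 : (3,1)
  10 : (1,1)
  11 : (2,0)
  12 : (0,2)
  13 : (0,1)
  14 : (0,0)
  15 : (3,4)
  16 : (1,3)
  17 : (0,3)
  18 : (1,2)
  19 : (3,2)
distinct pairs in image: 20 / 20 needed
  → bijection onto A×B; projections well-typed.

Answer: VALID PRODUCT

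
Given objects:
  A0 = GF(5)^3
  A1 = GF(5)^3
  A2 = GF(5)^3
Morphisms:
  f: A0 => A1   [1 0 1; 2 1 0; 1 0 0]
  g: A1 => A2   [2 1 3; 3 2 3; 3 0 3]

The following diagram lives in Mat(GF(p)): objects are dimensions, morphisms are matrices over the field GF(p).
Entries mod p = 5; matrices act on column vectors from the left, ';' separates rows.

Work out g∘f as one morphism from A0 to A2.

  e0=[1,0,0] f=>[1,2,1] g=>[2,0,1]
  e1=[0,1,0] f=>[0,1,0] g=>[1,2,0]
  e2=[0,0,1] f=>[1,0,0] g=>[2,3,3]
⟦path⟧: [2 1 2; 0 2 3; 1 0 3]

Answer: [2 1 2; 0 2 3; 1 0 3]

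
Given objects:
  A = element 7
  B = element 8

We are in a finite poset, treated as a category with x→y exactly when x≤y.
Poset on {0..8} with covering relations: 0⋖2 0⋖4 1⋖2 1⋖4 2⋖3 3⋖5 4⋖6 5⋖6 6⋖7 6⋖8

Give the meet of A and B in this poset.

Common predecessors of 7,8: {0,1,2,3,4,5,6}
  0 ⊑ 6
  1 ⊑ 6
  2 ⊑ 6
  3 ⊑ 6
  4 ⊑ 6
  5 ⊑ 6
  6 ⊑ 6
glb = 6

Answer: A∧B = 6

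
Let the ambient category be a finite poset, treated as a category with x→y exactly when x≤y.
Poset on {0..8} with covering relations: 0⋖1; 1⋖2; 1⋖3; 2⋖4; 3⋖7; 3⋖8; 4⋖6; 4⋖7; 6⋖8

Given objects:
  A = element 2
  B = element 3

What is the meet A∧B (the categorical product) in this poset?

{x : x≤A ∧ x≤B} = {0,1}  (A=2, B=3)
  0 ≤ 1
  1 ≤ 1
glb = 1

Answer: A∧B = 1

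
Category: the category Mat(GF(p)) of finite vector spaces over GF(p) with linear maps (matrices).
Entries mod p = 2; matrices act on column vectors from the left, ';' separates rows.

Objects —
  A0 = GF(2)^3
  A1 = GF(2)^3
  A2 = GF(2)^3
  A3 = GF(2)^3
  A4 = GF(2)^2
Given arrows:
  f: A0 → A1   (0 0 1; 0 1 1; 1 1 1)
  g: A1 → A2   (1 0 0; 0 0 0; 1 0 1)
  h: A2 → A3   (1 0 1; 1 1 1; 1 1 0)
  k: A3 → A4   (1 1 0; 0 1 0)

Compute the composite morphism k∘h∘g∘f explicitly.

  e0=[1,0,0] f→[0,0,1] g→[0,0,1] h→[1,1,0] k→[0,1]
  e1=[0,1,0] f→[0,1,1] g→[0,0,1] h→[1,1,0] k→[0,1]
  e2=[0,0,1] f→[1,1,1] g→[1,0,0] h→[1,1,1] k→[0,1]
result: (0 0 0; 1 1 1)

Answer: (0 0 0; 1 1 1)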